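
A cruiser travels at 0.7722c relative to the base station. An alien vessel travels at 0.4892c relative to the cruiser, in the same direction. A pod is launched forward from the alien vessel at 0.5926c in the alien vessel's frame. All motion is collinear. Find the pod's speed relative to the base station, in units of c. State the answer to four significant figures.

Compose velocities in two stages. Stage 1 (into S'): u₁ = (0.5926+0.4892)/(1+0.5926×0.4892) = 0.83867.
Stage 2 (into S): u = (0.83867+0.7722)/(1+0.83867×0.7722) = 0.97769, so the speed is 0.9777c.

0.9777c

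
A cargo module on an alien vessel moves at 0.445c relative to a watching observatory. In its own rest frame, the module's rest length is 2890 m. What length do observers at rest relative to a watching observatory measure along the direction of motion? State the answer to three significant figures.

Lorentz factor: γ = (1 − 0.198025)^(−1/2) = 1.1167.
Along the direction of motion the measured length is L₀/γ = 2890/1.1167 = 2590 m.

2590 m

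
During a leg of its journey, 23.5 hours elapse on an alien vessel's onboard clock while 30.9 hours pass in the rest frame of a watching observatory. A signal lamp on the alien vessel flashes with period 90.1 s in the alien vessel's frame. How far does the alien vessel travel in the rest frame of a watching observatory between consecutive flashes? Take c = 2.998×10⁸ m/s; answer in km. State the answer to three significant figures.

2.31×10^7 km

From Δt = γΔτ: γ = 30.9/23.5 = 1.31489.
β = √(1 − 1/γ²) = 0.64931. Lab-frame period = γτ = 1.31489×90.1 s = 118.47 s. Distance = βc × γτ = 0.64931 × 2.998×10⁸ m/s × 118.47 s = 2.3062×10^10 m = 2.31×10^7 km.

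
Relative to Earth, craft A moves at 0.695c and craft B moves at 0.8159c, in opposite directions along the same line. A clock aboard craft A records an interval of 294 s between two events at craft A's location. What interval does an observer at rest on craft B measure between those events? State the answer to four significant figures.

Speed of craft A in craft B's frame: u = (v_A + v_B)/(1 + v_A v_B/c²) = (0.695 + 0.8159)/(1 + 0.695×0.8159) = 1.5109/1.5670505 = 0.96417; |u| = 0.96417c.
γ for this relative speed: γ = 1/√(1 − 0.929624) = 3.7695.
Craft A's interval is proper; time dilation gives Δt_B = γΔτ = 3.7695 × 294 s = 1108 s.

1108 s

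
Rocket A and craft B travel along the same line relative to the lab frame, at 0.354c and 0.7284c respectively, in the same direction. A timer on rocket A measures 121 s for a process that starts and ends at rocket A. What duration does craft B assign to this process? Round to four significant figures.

Speed of rocket A in craft B's frame: u = (v_A − v_B)/(1 − v_A v_B/c²) = (0.354 − 0.7284)/(1 − 0.354×0.7284) = −0.3744/0.7421464 = −0.50448; |u| = 0.50448c.
γ for this relative speed: γ = 1/√(1 − 0.2545) = 1.1582.
The clock on rocket A records proper time, so craft B measures Δt = γΔτ = 1.1582 × 121 = 140.1 s.

140.1 s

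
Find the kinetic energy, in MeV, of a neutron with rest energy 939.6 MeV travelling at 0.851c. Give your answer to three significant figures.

Lorentz factor: γ = (1 − 0.724201)^(−1/2) = 1.90416.
Kinetic energy: K = (γ − 1)mc² = (1.90416 − 1) × 939.6 MeV = 0.90416 × 939.6 = 850 MeV.

850 MeV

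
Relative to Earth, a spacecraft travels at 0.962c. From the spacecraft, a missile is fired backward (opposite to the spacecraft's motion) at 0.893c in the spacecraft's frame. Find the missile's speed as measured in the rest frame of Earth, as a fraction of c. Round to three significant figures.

0.490c

Relativistic velocity addition: u = (u' + v)/(1 + u'v/c²), with u' = −0.893c and v = 0.962c.
Numerator: −0.893 + 0.962 = 0.069. Denominator: 1 + (−0.893)(0.962) = 0.140934.
u = 0.069/0.140934 = 0.48959, so the speed is 0.490c.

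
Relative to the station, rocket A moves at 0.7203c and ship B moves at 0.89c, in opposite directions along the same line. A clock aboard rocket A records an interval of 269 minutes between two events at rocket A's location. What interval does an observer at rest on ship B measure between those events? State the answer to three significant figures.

The velocity of rocket A relative to ship B is (0.7203 + 0.89)c / (1 + 0.7203×0.89) = 0.98125c; relative speed 0.98125c.
At |u| = 0.98125c, γ = (1 − 0.962852)^(−1/2) = 5.1884.
Rocket A's interval is proper; time dilation gives Δt_B = γΔτ = 5.1884 × 269 minutes = 1400 minutes.

1400 minutes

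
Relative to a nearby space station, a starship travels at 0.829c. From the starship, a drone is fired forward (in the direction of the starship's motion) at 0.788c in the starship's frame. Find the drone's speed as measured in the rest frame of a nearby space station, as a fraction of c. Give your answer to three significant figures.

In units of c, u = (u' + v)/(1 + u'v) with u' = 0.788 and v = 0.829.
Numerator: 0.788 + 0.829 = 1.617. Denominator: 1 + (0.788)(0.829) = 1.653252.
u = 1.617/1.653252 = 0.97807, so the speed is 0.978c.

0.978c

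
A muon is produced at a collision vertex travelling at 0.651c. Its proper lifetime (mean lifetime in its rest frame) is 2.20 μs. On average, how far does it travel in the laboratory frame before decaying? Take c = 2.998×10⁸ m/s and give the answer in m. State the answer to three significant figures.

566 m

γ = 1/√(1 − β²) = 1/√(1 − 0.423801) = 1/√0.576199 = 1/0.759078 = 1.3174.
Lab-frame lifetime: Δt = γτ = 1.3174 × 2.20 μs = 2.8983 μs.
Distance: d = vΔt = 0.651 × 2.998×10⁸ m/s × 2.8983×10^-6 s = 566 m.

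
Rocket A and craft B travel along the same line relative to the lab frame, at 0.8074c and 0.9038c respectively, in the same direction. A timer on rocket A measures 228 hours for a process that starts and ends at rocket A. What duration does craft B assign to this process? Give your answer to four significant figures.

244.1 hours

Transform rocket A's velocity into craft B's frame: (0.8074 − 0.9038)/(1 − 0.8074·0.9038) = −0.0964/0.27027188, so the relative speed is 0.35668c.
At |u| = 0.35668c, γ = (1 − 0.127221)^(−1/2) = 1.0704.
Rocket A's interval is proper; time dilation gives Δt_B = γΔτ = 1.0704 × 228 hours = 244.1 hours.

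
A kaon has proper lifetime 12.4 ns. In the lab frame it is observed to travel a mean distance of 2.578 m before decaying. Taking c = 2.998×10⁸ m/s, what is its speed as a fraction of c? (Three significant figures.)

0.570c

d = βγcτ ⇒ βγ = d/(cτ) = 2.578 m / (3.71752 m) = 0.69347.
β = (βγ)/√(1+(βγ)²) = 0.69347/√1.480901 = 0.570.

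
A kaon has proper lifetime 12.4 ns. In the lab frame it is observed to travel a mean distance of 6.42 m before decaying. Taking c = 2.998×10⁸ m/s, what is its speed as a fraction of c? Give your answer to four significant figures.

d = βγcτ ⇒ βγ = d/(cτ) = 6.420 m / (3.71752 m) = 1.727.
β = (βγ)/√(1+(βγ)²) = 1.727/√3.98253 = 0.8654.

0.8654c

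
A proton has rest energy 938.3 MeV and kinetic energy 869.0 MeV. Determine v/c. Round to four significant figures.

0.8547

γ = 1 + K/(mc²) = 1 + 869.0/938.3 = 1.9261.
β = √(1 − 1/γ²) = √(1 − 0.269552) = √0.730448 = 0.8547.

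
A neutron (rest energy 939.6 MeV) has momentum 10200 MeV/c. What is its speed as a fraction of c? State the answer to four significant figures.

βγ = pc/(mc²) = 10200/939.6 = 10.856.
Since γ² = 1 + (βγ)² = 118.853, γ = √118.853 = 10.902, and β = (βγ)/γ = 10.856/10.902 = 0.9958.

0.9958c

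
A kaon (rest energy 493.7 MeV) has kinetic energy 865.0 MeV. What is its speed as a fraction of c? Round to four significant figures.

0.9316c

γ = 1 + K/(mc²) = 1 + 865.0/493.7 = 2.7521.
β = √(1 − 1/γ²) = √(1 − 0.13203) = √0.86797 = 0.9316.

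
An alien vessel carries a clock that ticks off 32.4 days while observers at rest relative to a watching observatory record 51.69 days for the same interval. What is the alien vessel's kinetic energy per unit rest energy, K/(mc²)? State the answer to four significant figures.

From Δt = γΔτ: γ = 51.69/32.4 = 1.59537.
K/(mc²) = γ − 1 = 1.59537 − 1 = 0.5954.

0.5954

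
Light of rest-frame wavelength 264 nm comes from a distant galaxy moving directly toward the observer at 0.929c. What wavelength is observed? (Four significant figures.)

50.65 nm

Relativistic Doppler for wavelength: λ_obs = λ_src · √((1−β)/(1+β)).
With β = 0.929: factor = √(0.071/1.929) = 0.19185.
λ_obs = 264 × 0.19185 = 50.65 nm.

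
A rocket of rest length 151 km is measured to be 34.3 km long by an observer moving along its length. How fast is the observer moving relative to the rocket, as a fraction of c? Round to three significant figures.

0.974c

Length contraction gives γ = L₀/L = 151/34.3 = 4.4023.
β = √(1 − 1/γ²) = √0.948401 = 0.974.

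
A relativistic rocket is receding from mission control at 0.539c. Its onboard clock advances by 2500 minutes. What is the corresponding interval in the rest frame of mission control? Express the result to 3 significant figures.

2970 minutes

With β = 0.539, γ = 1/√(1 − 0.539²) = 1/√0.709479 = 1.1872.
The onboard clock measures proper time, so the interval in the rest frame of mission control is dilated: Δt = γ·Δτ = 1.1872 × 2500 minutes = 2970 minutes.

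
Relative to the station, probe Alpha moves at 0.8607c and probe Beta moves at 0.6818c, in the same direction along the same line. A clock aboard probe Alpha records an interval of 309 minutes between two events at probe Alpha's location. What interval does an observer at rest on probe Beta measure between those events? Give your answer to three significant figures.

343 minutes

The velocity of probe Alpha relative to probe Beta is (0.8607 − 0.6818)c / (1 − 0.8607×0.6818) = 0.43299c; relative speed 0.43299c.
γ for this relative speed: γ = 1/√(1 − 0.18748) = 1.1094.
The clock on probe Alpha records proper time, so probe Beta measures Δt = γΔτ = 1.1094 × 309 = 343 minutes.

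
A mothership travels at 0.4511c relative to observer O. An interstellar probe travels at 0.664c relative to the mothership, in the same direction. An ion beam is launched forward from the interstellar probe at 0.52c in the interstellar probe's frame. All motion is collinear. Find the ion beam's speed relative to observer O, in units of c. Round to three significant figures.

0.953c

Apply u = (u'+v)/(1+u'v) twice. Ion beam in the mothership frame: (0.52+0.664)/(1+0.52·0.664) = 1.184/1.34528 = 0.88011c.
That velocity, transformed to the rest frame of observer O: (0.88011+0.4511)/(1+0.88011·0.4511) = 1.33121/1.397017621 = 0.95289c.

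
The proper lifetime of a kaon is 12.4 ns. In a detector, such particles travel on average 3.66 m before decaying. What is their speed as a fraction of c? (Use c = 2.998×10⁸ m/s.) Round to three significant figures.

Let x = d/(cτ) = 3.660 m / (2.998×10⁸ m/s × 1.240×10^-8 s) = 0.98453. Since d = βγcτ, x = βγ = β/√(1−β²).
Solving: β² = x²/(1+x²) = 0.969299/1.969299 = 0.492205, so β = 0.702.

0.702c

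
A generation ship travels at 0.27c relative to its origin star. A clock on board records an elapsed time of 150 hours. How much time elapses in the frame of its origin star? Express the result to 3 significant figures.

156 hours

With β = 0.27, γ = 1/√(1 − 0.27²) = 1/√0.9271 = 1.0386.
Time dilation: Δt = γ·Δτ = 1.0386 × 150 = 156 hours.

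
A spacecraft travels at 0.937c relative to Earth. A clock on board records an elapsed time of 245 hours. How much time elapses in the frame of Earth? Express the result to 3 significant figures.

701 hours

With β = 0.937, γ = 1/√(1 − 0.937²) = 1/√0.122031 = 2.8626.
Time dilation: Δt = γ·Δτ = 2.8626 × 245 = 701 hours.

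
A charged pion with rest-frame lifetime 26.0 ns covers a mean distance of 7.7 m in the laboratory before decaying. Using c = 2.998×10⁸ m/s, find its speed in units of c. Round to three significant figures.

Let x = d/(cτ) = 7.700 m / (2.998×10⁸ m/s × 2.600×10^-8 s) = 0.98784. Since d = βγcτ, x = βγ = β/√(1−β²).
Solving: β² = x²/(1+x²) = 0.975828/1.975828 = 0.493883, so β = 0.703.

0.703c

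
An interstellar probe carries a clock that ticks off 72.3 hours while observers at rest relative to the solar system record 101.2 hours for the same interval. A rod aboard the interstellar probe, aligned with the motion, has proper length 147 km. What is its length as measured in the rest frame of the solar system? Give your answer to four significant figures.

γ = Δt/Δτ = 101.2/72.3 = 1.39972.
The rod contracts by the same γ: 147 km / 1.39972 = 105.0 km.

105.0 km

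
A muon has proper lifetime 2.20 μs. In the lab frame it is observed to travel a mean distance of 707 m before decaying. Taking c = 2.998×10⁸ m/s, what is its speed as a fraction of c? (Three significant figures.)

Lab distance = (lab lifetime)·v = γτ·βc, so βγ = d/(cτ) = 707.0/(2.998×10⁸ × 2.200×10^-6) = 1.0719.
With βγ = 1.0719: γ² = 1 + (βγ)² = 2.14897, and β = (βγ)/γ = 1.0719/1.46594 = 0.731.

0.731c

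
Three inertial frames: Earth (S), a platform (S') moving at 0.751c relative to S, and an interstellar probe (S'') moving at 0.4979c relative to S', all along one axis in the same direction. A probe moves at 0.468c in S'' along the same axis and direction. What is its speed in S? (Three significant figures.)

0.966c

First combine the probe and interstellar probe (S''→S'): u₁ = (0.468 + 0.4979)/(1 + 0.468×0.4979) = 0.9659/1.2330172 = 0.78336.
Then combine with the platform (S'→S): u = (0.78336 + 0.751)/(1 + 0.78336×0.751) = 1.53436/1.58830336 = 0.96604.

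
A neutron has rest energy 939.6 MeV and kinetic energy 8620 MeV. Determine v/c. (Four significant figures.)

0.9952

K = (γ−1)mc², so γ = 1 + 8620/939.6 = 10.174.
Then v/c = √(1 − γ⁻²) = √(1 − 0.00966088) = √0.99033912 = 0.9952.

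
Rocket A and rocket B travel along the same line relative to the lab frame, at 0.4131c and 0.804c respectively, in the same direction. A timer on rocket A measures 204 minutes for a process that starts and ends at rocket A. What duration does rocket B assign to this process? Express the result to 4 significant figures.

251.6 minutes

Speed of rocket A in rocket B's frame: u = (v_A − v_B)/(1 − v_A v_B/c²) = (0.4131 − 0.804)/(1 − 0.4131×0.804) = −0.3909/0.6678676 = −0.5853; |u| = 0.5853c.
At |u| = 0.5853c, γ = (1 − 0.342576)^(−1/2) = 1.2333.
The clock on rocket A records proper time, so rocket B measures Δt = γΔτ = 1.2333 × 204 = 251.6 minutes.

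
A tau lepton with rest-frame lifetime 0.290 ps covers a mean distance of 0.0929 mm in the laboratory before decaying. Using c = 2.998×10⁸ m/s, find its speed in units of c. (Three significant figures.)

Let x = d/(cτ) = 9.290×10^-5 m / (2.998×10⁸ m/s × 2.900×10^-13 s) = 1.0685. Since d = βγcτ, x = βγ = β/√(1−β²).
Solving: β² = x²/(1+x²) = 1.14169/2.14169 = 0.533079, so β = 0.730.

0.730c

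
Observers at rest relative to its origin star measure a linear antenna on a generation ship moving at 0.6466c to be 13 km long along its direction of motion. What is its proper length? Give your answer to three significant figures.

β² = 0.41809156, so γ = 1/√0.58190844 = 1.3109.
Proper length: L₀ = γ·L = 1.3109 × 13 = 17.0 km.

17.0 km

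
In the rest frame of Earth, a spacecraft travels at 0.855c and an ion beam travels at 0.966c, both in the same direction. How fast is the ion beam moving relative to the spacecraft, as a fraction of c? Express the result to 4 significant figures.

Transform to the spacecraft's frame: u' = (u − v)/(1 − uv/c²).
u' = (0.966 − 0.855)/(1 − 0.966×0.855) = 0.111/0.17407 = 0.63767.
Speed in the spacecraft's frame: 0.6377c (in the same direction).

0.6377c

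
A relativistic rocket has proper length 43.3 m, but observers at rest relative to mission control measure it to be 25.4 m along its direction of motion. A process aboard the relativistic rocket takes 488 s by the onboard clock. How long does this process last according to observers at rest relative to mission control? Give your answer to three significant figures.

832 s

From L = L₀/γ: γ = 43.3/25.4 = 1.70472.
Δt = γΔτ = 1.70472 × 488 = 832 s.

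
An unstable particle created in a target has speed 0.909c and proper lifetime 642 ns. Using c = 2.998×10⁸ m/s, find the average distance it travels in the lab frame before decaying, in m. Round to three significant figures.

420 m

γ = 1/√(1 − β²) = 1/√(1 − 0.826281) = 1/√0.173719 = 1/0.416796 = 2.3993.
Lab-frame lifetime: Δt = γτ = 2.3993 × 642 ns = 1540.4 ns.
Distance: d = vΔt = 0.909 × 2.998×10⁸ m/s × 1.5404×10^-6 s = 420 m.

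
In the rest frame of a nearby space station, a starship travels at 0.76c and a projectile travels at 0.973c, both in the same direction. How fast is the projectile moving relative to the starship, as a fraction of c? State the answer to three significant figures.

0.818c

Transform to the starship's frame: u' = (u − v)/(1 − uv/c²).
u' = (0.973 − 0.76)/(1 − 0.973×0.76) = 0.213/0.26052 = 0.8176.
Speed in the starship's frame: 0.818c (in the same direction).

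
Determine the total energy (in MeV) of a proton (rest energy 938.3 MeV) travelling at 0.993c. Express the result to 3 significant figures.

7940 MeV

γ = 1/√(1 − β²) = 1/√(1 − 0.986049) = 1/√0.013951 = 1/0.118114 = 8.4664.
Total energy: E = γmc² = 8.4664 × 938.3 MeV = 7940 MeV.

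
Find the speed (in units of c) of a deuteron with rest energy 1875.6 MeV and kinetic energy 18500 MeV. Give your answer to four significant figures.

γ = 1 + K/(mc²) = 1 + 18500/1875.6 = 10.864.
β = √(1 − 1/γ²) = √(1 − 0.00847267) = √0.99152733 = 0.9958.

0.9958c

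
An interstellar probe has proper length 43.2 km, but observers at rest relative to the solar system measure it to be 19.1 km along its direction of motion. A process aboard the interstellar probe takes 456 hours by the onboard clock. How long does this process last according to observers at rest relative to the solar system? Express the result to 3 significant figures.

1030 hours

From L = L₀/γ: γ = 43.2/19.1 = 2.26178.
The same γ dilates the second interval: 2.26178 × 456 hours = 1030 hours.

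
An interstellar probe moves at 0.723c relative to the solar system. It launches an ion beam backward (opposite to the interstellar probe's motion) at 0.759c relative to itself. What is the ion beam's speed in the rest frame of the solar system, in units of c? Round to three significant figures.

0.0798c

Relativistic velocity addition: u = (u' + v)/(1 + u'v/c²), with u' = −0.759c and v = 0.723c.
Numerator: −0.759 + 0.723 = −0.036. Denominator: 1 + (−0.759)(0.723) = 0.451243.
u = −0.036/0.451243 = −0.07978, so the speed is 0.0798c.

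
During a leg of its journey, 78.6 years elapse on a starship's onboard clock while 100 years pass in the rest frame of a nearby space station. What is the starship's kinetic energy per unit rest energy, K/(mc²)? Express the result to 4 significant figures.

0.2723

The time-dilation ratio gives γ = 100/78.6 = 1.27226.
K/(mc²) = γ − 1 = 1.27226 − 1 = 0.2723.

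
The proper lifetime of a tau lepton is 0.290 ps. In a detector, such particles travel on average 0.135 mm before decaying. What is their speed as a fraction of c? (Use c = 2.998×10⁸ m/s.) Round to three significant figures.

0.841c

d = βγcτ ⇒ βγ = d/(cτ) = 1.350×10^-4 m / (8.6942×10^-5 m) = 1.5528.
β = (βγ)/√(1+(βγ)²) = 1.5528/√3.41119 = 0.841.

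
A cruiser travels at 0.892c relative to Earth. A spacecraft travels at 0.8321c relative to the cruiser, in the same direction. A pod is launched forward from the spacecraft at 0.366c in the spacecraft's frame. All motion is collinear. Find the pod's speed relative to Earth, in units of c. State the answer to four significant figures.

0.9952c

Compose velocities in two stages. Stage 1 (into S'): u₁ = (0.366+0.8321)/(1+0.366×0.8321) = 0.9184.
Stage 2 (into S): u = (0.9184+0.892)/(1+0.9184×0.892) = 0.99516, so the speed is 0.9952c.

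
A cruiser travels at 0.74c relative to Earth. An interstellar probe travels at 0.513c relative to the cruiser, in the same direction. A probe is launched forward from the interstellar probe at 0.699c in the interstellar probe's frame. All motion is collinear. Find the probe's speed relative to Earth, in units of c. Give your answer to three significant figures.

First combine the probe and interstellar probe (S''→S'): u₁ = (0.699 + 0.513)/(1 + 0.699×0.513) = 1.212/1.358587 = 0.8921.
Then combine with the cruiser (S'→S): u = (0.8921 + 0.74)/(1 + 0.8921×0.74) = 1.6321/1.660154 = 0.9831.

0.983c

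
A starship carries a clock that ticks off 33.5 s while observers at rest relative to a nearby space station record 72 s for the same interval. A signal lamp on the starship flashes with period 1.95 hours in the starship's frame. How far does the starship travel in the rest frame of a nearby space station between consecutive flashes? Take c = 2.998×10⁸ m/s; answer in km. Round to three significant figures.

4.00×10^9 km

The time-dilation ratio gives γ = 72/33.5 = 2.14925.
β = √(1 − 1/γ²) = 0.88516. Lab-frame period = γτ = 2.14925×1.95 hours = 4.191 hours. Distance = βc × γτ = 0.88516 × 2.998×10⁸ m/s × 15087.6 s = 4.0038×10^12 m = 4.00×10^9 km.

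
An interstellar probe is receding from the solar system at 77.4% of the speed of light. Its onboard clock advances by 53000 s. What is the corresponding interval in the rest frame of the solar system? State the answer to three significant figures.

γ = 1/√(1 − β²) = 1/√(1 − 0.599076) = 1/√0.400924 = 1/0.633186 = 1.5793.
Time dilation: Δt = γ·Δτ = 1.5793 × 53000 = 83700 s.

83700 s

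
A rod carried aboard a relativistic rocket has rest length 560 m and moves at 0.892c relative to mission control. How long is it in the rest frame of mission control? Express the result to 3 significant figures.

β² = 0.795664, so γ = 1/√0.204336 = 2.2122.
Length contraction: L = L₀/γ = 560/2.2122 = 253 m.

253 m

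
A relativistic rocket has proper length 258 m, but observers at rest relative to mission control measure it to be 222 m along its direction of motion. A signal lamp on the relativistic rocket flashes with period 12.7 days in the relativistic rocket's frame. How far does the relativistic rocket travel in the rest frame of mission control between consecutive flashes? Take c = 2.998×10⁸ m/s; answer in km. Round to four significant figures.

1.948×10^11 km

Length contraction gives γ = L₀/L = 258/222 = 1.16216.
β = √(1 − 1/γ²) = 0.50951. Lab-frame period = γτ = 1.16216×12.7 days = 14.759 days. Distance = βc × γτ = 0.50951 × 2.998×10⁸ m/s × 1275177.6 s = 1.9478×10^14 m = 1.948×10^11 km.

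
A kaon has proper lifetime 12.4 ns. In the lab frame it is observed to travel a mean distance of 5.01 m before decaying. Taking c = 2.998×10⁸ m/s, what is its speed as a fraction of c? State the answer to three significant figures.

0.803c

Let x = d/(cτ) = 5.010 m / (2.998×10⁸ m/s × 1.240×10^-8 s) = 1.3477. Since d = βγcτ, x = βγ = β/√(1−β²).
Solving: β² = x²/(1+x²) = 1.8163/2.8163 = 0.644924, so β = 0.803.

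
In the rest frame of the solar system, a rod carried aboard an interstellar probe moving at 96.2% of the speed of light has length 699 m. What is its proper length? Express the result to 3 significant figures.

2560 m

γ = 1/√(1 − β²) = 1/√(1 − 0.925444) = 1/√0.074556 = 1/0.273049 = 3.6623.
Proper length: L₀ = γ·L = 3.6623 × 699 = 2560 m.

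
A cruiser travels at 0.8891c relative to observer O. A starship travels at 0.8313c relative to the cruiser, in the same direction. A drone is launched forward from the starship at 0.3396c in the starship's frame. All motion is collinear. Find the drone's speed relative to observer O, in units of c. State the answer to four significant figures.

Apply u = (u'+v)/(1+u'v) twice. Drone in the cruiser frame: (0.3396+0.8313)/(1+0.3396·0.8313) = 1.1709/1.28230948 = 0.91312c.
That velocity, transformed to the rest frame of observer O: (0.91312+0.8891)/(1+0.91312·0.8891) = 1.80222/1.811854992 = 0.99468c.

0.9947c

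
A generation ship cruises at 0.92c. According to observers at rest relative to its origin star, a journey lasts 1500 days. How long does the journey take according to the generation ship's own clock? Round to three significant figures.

588 days

With β = 0.92, γ = 1/√(1 − 0.92²) = 1/√0.1536 = 2.5516.
The moving clock records proper time: Δτ = Δt/γ = 1500/2.5516 = 588 days.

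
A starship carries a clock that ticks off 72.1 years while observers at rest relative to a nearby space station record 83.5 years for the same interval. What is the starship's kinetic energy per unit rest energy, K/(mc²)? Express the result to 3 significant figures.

The time-dilation ratio gives γ = 83.5/72.1 = 1.15811.
K/(mc²) = γ − 1 = 1.15811 − 1 = 0.158.

0.158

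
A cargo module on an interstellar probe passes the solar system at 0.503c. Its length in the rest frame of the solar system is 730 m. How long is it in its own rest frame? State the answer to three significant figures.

845 m

β² = 0.253009, so γ = 1/√0.746991 = 1.157.
Proper length: L₀ = γ·L = 1.157 × 730 = 845 m.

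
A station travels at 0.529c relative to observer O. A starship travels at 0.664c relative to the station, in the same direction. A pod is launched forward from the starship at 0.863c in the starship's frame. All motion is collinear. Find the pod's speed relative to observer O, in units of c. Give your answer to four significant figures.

Compose velocities in two stages. Stage 1 (into S'): u₁ = (0.863+0.664)/(1+0.863×0.664) = 0.97074.
Stage 2 (into S): u = (0.97074+0.529)/(1+0.97074×0.529) = 0.99089, so the speed is 0.9909c.

0.9909c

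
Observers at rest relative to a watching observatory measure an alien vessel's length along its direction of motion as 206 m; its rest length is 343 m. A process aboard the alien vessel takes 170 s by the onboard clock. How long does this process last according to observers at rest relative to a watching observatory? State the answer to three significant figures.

Length contraction gives γ = L₀/L = 343/206 = 1.66505.
The same γ dilates the second interval: 1.66505 × 170 s = 283 s.

283 s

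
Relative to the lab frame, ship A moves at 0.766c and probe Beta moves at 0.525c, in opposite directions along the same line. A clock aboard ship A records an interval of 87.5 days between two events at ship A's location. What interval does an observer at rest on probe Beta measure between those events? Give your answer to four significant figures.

224.2 days

Speed of ship A in probe Beta's frame: u = (v_A + v_B)/(1 + v_A v_B/c²) = (0.766 + 0.525)/(1 + 0.766×0.525) = 1.291/1.40215 = 0.92073; |u| = 0.92073c.
At |u| = 0.92073c, γ = (1 − 0.847744)^(−1/2) = 2.5628.
Ship A's interval is proper; time dilation gives Δt_B = γΔτ = 2.5628 × 87.5 days = 224.2 days.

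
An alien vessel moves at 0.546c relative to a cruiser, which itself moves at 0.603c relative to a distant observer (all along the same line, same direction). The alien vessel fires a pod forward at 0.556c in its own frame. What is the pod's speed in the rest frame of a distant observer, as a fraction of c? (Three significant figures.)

0.959c

First combine the pod and alien vessel (S''→S'): u₁ = (0.556 + 0.546)/(1 + 0.556×0.546) = 1.102/1.303576 = 0.84537.
Then combine with the cruiser (S'→S): u = (0.84537 + 0.603)/(1 + 0.84537×0.603) = 1.44837/1.50975811 = 0.95934.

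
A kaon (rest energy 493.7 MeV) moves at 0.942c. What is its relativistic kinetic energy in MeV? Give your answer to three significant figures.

β² = 0.887364, so γ = 1/√0.112636 = 2.9796.
Kinetic energy: K = (γ − 1)mc² = (2.9796 − 1) × 493.7 MeV = 1.9796 × 493.7 = 977 MeV.

977 MeV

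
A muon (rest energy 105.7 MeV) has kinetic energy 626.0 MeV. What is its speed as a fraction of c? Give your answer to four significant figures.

K = (γ−1)mc², so γ = 1 + 626.0/105.7 = 6.9224.
Then v/c = √(1 − γ⁻²) = √(1 − 0.0208683) = √0.9791317 = 0.9895.

0.9895c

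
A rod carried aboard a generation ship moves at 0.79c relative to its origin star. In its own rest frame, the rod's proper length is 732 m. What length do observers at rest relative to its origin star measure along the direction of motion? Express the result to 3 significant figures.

449 m

Lorentz factor: γ = (1 − 0.6241)^(−1/2) = 1.631.
Length contraction: L = L₀/γ = 732/1.631 = 449 m.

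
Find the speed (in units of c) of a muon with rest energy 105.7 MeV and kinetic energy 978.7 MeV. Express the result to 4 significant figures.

0.9952c

γ = 1 + K/(mc²) = 1 + 978.7/105.7 = 10.259.
β = √(1 − 1/γ²) = √(1 − 0.00950145) = √0.99049855 = 0.9952.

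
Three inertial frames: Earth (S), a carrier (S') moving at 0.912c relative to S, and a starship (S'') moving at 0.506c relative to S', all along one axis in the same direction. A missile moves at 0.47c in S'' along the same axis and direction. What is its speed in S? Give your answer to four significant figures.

First combine the missile and starship (S''→S'): u₁ = (0.47 + 0.506)/(1 + 0.47×0.506) = 0.976/1.23782 = 0.78848.
Then combine with the carrier (S'→S): u = (0.78848 + 0.912)/(1 + 0.78848×0.912) = 1.70048/1.71909376 = 0.98917.

0.9892c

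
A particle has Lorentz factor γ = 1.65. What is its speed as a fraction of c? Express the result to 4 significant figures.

0.7954c

β = √(1 − 1/γ²) = √(1 − 1/2.7225) = √0.632691 = 0.7954.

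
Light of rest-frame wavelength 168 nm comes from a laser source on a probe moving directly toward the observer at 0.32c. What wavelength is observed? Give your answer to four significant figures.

120.6 nm

Relativistic Doppler for wavelength: λ_obs = λ_src · √((1−β)/(1+β)).
With β = 0.32: factor = √(0.68/1.32) = 0.71774.
λ_obs = 168 × 0.71774 = 120.6 nm.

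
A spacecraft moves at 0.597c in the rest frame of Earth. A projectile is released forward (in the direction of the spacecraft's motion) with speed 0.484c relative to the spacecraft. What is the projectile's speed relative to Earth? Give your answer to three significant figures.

In units of c, u = (u' + v)/(1 + u'v) with u' = 0.484 and v = 0.597.
Numerator: 0.484 + 0.597 = 1.081. Denominator: 1 + (0.484)(0.597) = 1.288948.
u = 1.081/1.288948 = 0.83867, so the speed is 0.839c.

0.839c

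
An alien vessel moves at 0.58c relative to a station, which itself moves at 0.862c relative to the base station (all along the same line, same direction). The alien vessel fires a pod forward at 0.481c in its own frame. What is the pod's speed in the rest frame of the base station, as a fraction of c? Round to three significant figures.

0.986c

Compose velocities in two stages. Stage 1 (into S'): u₁ = (0.481+0.58)/(1+0.481×0.58) = 0.82957.
Stage 2 (into S): u = (0.82957+0.862)/(1+0.82957×0.862) = 0.98629, so the speed is 0.986c.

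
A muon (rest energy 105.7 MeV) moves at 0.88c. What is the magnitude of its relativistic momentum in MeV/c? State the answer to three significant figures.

196 MeV/c

With β = 0.88, γ = 1/√(1 − 0.88²) = 1/√0.2256 = 2.1054.
Momentum: p = γβ·mc = 2.1054 × 0.88 × 105.7 MeV/c = 196 MeV/c.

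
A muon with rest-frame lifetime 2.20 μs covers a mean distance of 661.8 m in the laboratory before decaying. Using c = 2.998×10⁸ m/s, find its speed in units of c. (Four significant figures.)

0.7083c

d = βγcτ ⇒ βγ = d/(cτ) = 661.8 m / (659.56 m) = 1.0034.
β = (βγ)/√(1+(βγ)²) = 1.0034/√2.00681 = 0.7083.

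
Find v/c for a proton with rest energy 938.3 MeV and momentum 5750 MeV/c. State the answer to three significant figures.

0.987

pc/(mc²) = 5750/938.3 = 6.1281 = βγ = β/√(1−β²).
So β² = x²/(1 + x²) with x = 6.1281: x² = 37.5536, β² = 37.5536/38.5536 = 0.974062, β = 0.987.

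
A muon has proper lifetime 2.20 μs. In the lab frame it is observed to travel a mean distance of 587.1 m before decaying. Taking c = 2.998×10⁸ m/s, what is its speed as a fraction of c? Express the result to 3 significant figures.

0.665c

Let x = d/(cτ) = 587.1 m / (2.998×10⁸ m/s × 2.200×10^-6 s) = 0.89014. Since d = βγcτ, x = βγ = β/√(1−β²).
Solving: β² = x²/(1+x²) = 0.792349/1.792349 = 0.442073, so β = 0.665.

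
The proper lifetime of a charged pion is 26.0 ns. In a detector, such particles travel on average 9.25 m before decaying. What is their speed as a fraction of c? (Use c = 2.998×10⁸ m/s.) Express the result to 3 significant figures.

Lab distance = (lab lifetime)·v = γτ·βc, so βγ = d/(cτ) = 9.250/(2.998×10⁸ × 2.600×10^-8) = 1.1867.
With βγ = 1.1867: γ² = 1 + (βγ)² = 2.40826, and β = (βγ)/γ = 1.1867/1.55186 = 0.765.

0.765c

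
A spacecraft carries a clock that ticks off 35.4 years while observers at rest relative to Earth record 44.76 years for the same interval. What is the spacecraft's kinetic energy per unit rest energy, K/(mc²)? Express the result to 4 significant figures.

0.2644

The time-dilation ratio gives γ = 44.76/35.4 = 1.26441.
Since K = (γ−1)mc², K/(mc²) = 1.26441 − 1 = 0.2644.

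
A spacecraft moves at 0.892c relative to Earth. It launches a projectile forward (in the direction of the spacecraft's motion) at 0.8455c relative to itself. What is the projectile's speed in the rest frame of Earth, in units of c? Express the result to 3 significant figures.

0.990c

Relativistic velocity addition: u = (u' + v)/(1 + u'v/c²), with u' = 0.8455c and v = 0.892c.
Numerator: 0.8455 + 0.892 = 1.7375. Denominator: 1 + (0.8455)(0.892) = 1.754186.
u = 1.7375/1.754186 = 0.99049, so the speed is 0.990c.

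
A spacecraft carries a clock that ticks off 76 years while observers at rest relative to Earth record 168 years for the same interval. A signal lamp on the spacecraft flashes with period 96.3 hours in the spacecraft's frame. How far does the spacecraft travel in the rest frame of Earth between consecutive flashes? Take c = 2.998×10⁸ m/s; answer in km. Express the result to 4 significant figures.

2.049×10^11 km

γ = Δt/Δτ = 168/76 = 2.21053.
β = √(1 − 1/γ²) = 0.89183. Lab-frame period = γτ = 2.21053×96.3 hours = 212.87 hours. Distance = βc × γτ = 0.89183 × 2.998×10⁸ m/s × 766332 s = 2.0489×10^14 m = 2.049×10^11 km.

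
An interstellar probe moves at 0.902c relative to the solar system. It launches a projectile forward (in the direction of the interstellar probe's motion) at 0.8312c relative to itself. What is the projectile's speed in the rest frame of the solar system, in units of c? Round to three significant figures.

Relativistic velocity addition: u = (u' + v)/(1 + u'v/c²), with u' = 0.8312c and v = 0.902c.
Numerator: 0.8312 + 0.902 = 1.7332. Denominator: 1 + (0.8312)(0.902) = 1.7497424.
u = 1.7332/1.7497424 = 0.99055, so the speed is 0.991c.

0.991c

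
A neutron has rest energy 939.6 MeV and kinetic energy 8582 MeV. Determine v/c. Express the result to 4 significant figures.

0.9951

K = (γ−1)mc², so γ = 1 + 8582/939.6 = 10.134.
Then v/c = √(1 − γ⁻²) = √(1 − 0.00973729) = √0.99026271 = 0.9951.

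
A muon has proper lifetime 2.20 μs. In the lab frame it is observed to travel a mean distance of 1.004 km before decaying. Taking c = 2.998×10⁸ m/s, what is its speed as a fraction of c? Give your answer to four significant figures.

Lab distance = (lab lifetime)·v = γτ·βc, so βγ = d/(cτ) = 1004/(2.998×10⁸ × 2.200×10^-6) = 1.5222.
With βγ = 1.5222: γ² = 1 + (βγ)² = 3.31709, and β = (βγ)/γ = 1.5222/1.82129 = 0.8358.

0.8358c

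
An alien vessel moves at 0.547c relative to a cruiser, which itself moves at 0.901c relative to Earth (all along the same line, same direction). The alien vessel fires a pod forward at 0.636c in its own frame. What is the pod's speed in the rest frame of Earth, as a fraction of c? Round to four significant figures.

0.9932c

Apply u = (u'+v)/(1+u'v) twice. Pod in the cruiser frame: (0.636+0.547)/(1+0.636·0.547) = 1.183/1.347892 = 0.87767c.
That velocity, transformed to the rest frame of Earth: (0.87767+0.901)/(1+0.87767·0.901) = 1.77867/1.79078067 = 0.99324c.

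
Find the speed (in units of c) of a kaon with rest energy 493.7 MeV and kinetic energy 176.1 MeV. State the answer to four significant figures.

K = (γ−1)mc², so γ = 1 + 176.1/493.7 = 1.3567.
Then v/c = √(1 − γ⁻²) = √(1 − 0.543291) = √0.456709 = 0.6758.

0.6758c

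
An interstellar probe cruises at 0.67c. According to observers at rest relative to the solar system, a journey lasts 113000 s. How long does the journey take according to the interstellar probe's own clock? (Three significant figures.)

Lorentz factor: γ = (1 − 0.4489)^(−1/2) = 1.3471.
The moving clock records proper time: Δτ = Δt/γ = 113000/1.3471 = 83900 s.

83900 s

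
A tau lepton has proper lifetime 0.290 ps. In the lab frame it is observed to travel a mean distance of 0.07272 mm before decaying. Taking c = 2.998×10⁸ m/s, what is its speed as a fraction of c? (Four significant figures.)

Let x = d/(cτ) = 7.272×10^-5 m / (2.998×10⁸ m/s × 2.900×10^-13 s) = 0.83642. Since d = βγcτ, x = βγ = β/√(1−β²).
Solving: β² = x²/(1+x²) = 0.699598/1.699598 = 0.411626, so β = 0.6416.

0.6416c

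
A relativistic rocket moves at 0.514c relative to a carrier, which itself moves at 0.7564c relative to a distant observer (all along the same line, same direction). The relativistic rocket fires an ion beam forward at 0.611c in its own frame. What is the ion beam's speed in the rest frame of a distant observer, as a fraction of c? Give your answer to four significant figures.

0.9787c

Compose velocities in two stages. Stage 1 (into S'): u₁ = (0.611+0.514)/(1+0.611×0.514) = 0.85613.
Stage 2 (into S): u = (0.85613+0.7564)/(1+0.85613×0.7564) = 0.97873, so the speed is 0.9787c.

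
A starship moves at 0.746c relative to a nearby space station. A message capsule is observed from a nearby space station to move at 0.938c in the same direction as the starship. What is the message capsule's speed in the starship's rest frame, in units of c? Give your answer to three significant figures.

Transform to the starship's frame: u' = (u − v)/(1 − uv/c²).
u' = (0.938 − 0.746)/(1 − 0.938×0.746) = 0.192/0.300252 = 0.63946.
Speed in the starship's frame: 0.639c (in the same direction).

0.639c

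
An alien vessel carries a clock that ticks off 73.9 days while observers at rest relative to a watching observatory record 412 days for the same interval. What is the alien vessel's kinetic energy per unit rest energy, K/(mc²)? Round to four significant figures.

4.575

γ = Δt/Δτ = 412/73.9 = 5.5751.
Since K = (γ−1)mc², K/(mc²) = 5.5751 − 1 = 4.575.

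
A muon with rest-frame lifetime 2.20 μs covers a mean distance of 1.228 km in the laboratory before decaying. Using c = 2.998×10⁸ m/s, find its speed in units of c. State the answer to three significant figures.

d = βγcτ ⇒ βγ = d/(cτ) = 1228 m / (659.56 m) = 1.8618.
β = (βγ)/√(1+(βγ)²) = 1.8618/√4.4663 = 0.881.

0.881c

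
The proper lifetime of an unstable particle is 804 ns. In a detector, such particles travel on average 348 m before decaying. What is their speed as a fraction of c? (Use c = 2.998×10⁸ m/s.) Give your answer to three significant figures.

Let x = d/(cτ) = 348.0 m / (2.998×10⁸ m/s × 8.040×10^-7 s) = 1.4437. Since d = βγcτ, x = βγ = β/√(1−β²).
Solving: β² = x²/(1+x²) = 2.08427/3.08427 = 0.675774, so β = 0.822.

0.822c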